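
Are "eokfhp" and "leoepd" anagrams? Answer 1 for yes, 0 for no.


Strings: "eokfhp", "leoepd"
Sorted first:  efhkop
Sorted second: deelop
Differ at position 0: 'e' vs 'd' => not anagrams

0


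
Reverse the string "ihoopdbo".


Input: ihoopdbo
Reading characters right to left:
  Position 7: 'o'
  Position 6: 'b'
  Position 5: 'd'
  Position 4: 'p'
  Position 3: 'o'
  Position 2: 'o'
  Position 1: 'h'
  Position 0: 'i'
Reversed: obdpoohi

obdpoohi


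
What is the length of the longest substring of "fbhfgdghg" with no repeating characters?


Input: "fbhfgdghg"
Sliding window (track last position of each char):
  Position 0 ('f'): window [0,0] length 1 -- new best
  Position 1 ('b'): window [0,1] length 2 -- new best
  Position 2 ('h'): window [0,2] length 3 -- new best
  Position 3 ('f'): repeat (last at 0), move window start to 1
  Position 3 ('f'): window [1,3] length 3
  Position 4 ('g'): window [1,4] length 4 -- new best
  Position 5 ('d'): window [1,5] length 5 -- new best
  Position 6 ('g'): repeat (last at 4), move window start to 5
  Position 6 ('g'): window [5,6] length 2
  Position 7 ('h'): window [5,7] length 3
  Position 8 ('g'): repeat (last at 6), move window start to 7
  Position 8 ('g'): window [7,8] length 2
Longest substring with no repeats: "bhfgd" with length 5

5


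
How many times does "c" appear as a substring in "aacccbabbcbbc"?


Searching for "c" in "aacccbabbcbbc"
Scanning each position:
  Position 0: "a" => no
  Position 1: "a" => no
  Position 2: "c" => MATCH
  Position 3: "c" => MATCH
  Position 4: "c" => MATCH
  Position 5: "b" => no
  Position 6: "a" => no
  Position 7: "b" => no
  Position 8: "b" => no
  Position 9: "c" => MATCH
  Position 10: "b" => no
  Position 11: "b" => no
  Position 12: "c" => MATCH
Total occurrences: 5

5


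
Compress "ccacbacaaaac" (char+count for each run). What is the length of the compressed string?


Input: ccacbacaaaac
Runs:
  'c' x 2 => "c2"
  'a' x 1 => "a1"
  'c' x 1 => "c1"
  'b' x 1 => "b1"
  'a' x 1 => "a1"
  'c' x 1 => "c1"
  'a' x 4 => "a4"
  'c' x 1 => "c1"
Compressed: "c2a1c1b1a1c1a4c1"
Compressed length: 16

16


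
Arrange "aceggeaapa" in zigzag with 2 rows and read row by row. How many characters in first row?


Zigzag "aceggeaapa" into 2 rows:
Placing characters:
  'a' => row 0
  'c' => row 1
  'e' => row 0
  'g' => row 1
  'g' => row 0
  'e' => row 1
  'a' => row 0
  'a' => row 1
  'p' => row 0
  'a' => row 1
Rows:
  Row 0: "aegap"
  Row 1: "cgeaa"
First row length: 5

5


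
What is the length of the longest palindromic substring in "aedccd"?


Input: "aedccd"
Checking substrings for palindromes:
  [2:6] "dccd" (len 4) => palindrome
  [3:5] "cc" (len 2) => palindrome
Longest palindromic substring: "dccd" with length 4

4


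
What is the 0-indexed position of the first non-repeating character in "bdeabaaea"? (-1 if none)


Input: bdeabaaea
Character frequencies:
  'a': 4
  'b': 2
  'd': 1
  'e': 2
Scanning left to right for freq == 1:
  Position 0 ('b'): freq=2, skip
  Position 1 ('d'): unique! => answer = 1

1


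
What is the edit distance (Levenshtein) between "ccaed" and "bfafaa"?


Computing edit distance: "ccaed" -> "bfafaa"
DP table:
           b    f    a    f    a    a
      0    1    2    3    4    5    6
  c   1    1    2    3    4    5    6
  c   2    2    2    3    4    5    6
  a   3    3    3    2    3    4    5
  e   4    4    4    3    3    4    5
  d   5    5    5    4    4    4    5
Edit distance = dp[5][6] = 5

5


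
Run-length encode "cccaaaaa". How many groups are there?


Input: cccaaaaa
Scanning for consecutive runs:
  Group 1: 'c' x 3 (positions 0-2)
  Group 2: 'a' x 5 (positions 3-7)
Total groups: 2

2


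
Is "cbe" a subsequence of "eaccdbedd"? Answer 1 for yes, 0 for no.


Check if "cbe" is a subsequence of "eaccdbedd"
Greedy scan:
  Position 0 ('e'): no match needed
  Position 1 ('a'): no match needed
  Position 2 ('c'): matches sub[0] = 'c'
  Position 3 ('c'): no match needed
  Position 4 ('d'): no match needed
  Position 5 ('b'): matches sub[1] = 'b'
  Position 6 ('e'): matches sub[2] = 'e'
  Position 7 ('d'): no match needed
  Position 8 ('d'): no match needed
All 3 characters matched => is a subsequence

1


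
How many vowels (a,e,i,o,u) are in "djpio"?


Input: djpio
Checking each character:
  'd' at position 0: consonant
  'j' at position 1: consonant
  'p' at position 2: consonant
  'i' at position 3: vowel (running total: 1)
  'o' at position 4: vowel (running total: 2)
Total vowels: 2

2


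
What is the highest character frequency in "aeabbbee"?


Input: aeabbbee
Character counts:
  'a': 2
  'b': 3
  'e': 3
Maximum frequency: 3

3


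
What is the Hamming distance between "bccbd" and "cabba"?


Comparing "bccbd" and "cabba" position by position:
  Position 0: 'b' vs 'c' => differ
  Position 1: 'c' vs 'a' => differ
  Position 2: 'c' vs 'b' => differ
  Position 3: 'b' vs 'b' => same
  Position 4: 'd' vs 'a' => differ
Total differences (Hamming distance): 4

4


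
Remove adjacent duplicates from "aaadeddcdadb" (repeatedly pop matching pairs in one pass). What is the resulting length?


Input: aaadeddcdadb
Stack-based adjacent duplicate removal:
  Read 'a': push. Stack: a
  Read 'a': matches stack top 'a' => pop. Stack: (empty)
  Read 'a': push. Stack: a
  Read 'd': push. Stack: ad
  Read 'e': push. Stack: ade
  Read 'd': push. Stack: aded
  Read 'd': matches stack top 'd' => pop. Stack: ade
  Read 'c': push. Stack: adec
  Read 'd': push. Stack: adecd
  Read 'a': push. Stack: adecda
  Read 'd': push. Stack: adecdad
  Read 'b': push. Stack: adecdadb
Final stack: "adecdadb" (length 8)

8


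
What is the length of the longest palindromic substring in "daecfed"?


Input: "daecfed"
Checking substrings for palindromes:
  No multi-char palindromic substrings found
Longest palindromic substring: "d" with length 1

1


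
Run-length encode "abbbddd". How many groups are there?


Input: abbbddd
Scanning for consecutive runs:
  Group 1: 'a' x 1 (positions 0-0)
  Group 2: 'b' x 3 (positions 1-3)
  Group 3: 'd' x 3 (positions 4-6)
Total groups: 3

3


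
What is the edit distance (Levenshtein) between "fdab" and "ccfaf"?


Computing edit distance: "fdab" -> "ccfaf"
DP table:
           c    c    f    a    f
      0    1    2    3    4    5
  f   1    1    2    2    3    4
  d   2    2    2    3    3    4
  a   3    3    3    3    3    4
  b   4    4    4    4    4    4
Edit distance = dp[4][5] = 4

4


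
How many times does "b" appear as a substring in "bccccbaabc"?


Searching for "b" in "bccccbaabc"
Scanning each position:
  Position 0: "b" => MATCH
  Position 1: "c" => no
  Position 2: "c" => no
  Position 3: "c" => no
  Position 4: "c" => no
  Position 5: "b" => MATCH
  Position 6: "a" => no
  Position 7: "a" => no
  Position 8: "b" => MATCH
  Position 9: "c" => no
Total occurrences: 3

3


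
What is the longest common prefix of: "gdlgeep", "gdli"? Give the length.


Words: gdlgeep, gdli
  Position 0: all 'g' => match
  Position 1: all 'd' => match
  Position 2: all 'l' => match
  Position 3: ('g', 'i') => mismatch, stop
LCP = "gdl" (length 3)

3


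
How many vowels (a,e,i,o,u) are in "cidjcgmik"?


Input: cidjcgmik
Checking each character:
  'c' at position 0: consonant
  'i' at position 1: vowel (running total: 1)
  'd' at position 2: consonant
  'j' at position 3: consonant
  'c' at position 4: consonant
  'g' at position 5: consonant
  'm' at position 6: consonant
  'i' at position 7: vowel (running total: 2)
  'k' at position 8: consonant
Total vowels: 2

2


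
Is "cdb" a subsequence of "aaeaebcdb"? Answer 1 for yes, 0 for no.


Check if "cdb" is a subsequence of "aaeaebcdb"
Greedy scan:
  Position 0 ('a'): no match needed
  Position 1 ('a'): no match needed
  Position 2 ('e'): no match needed
  Position 3 ('a'): no match needed
  Position 4 ('e'): no match needed
  Position 5 ('b'): no match needed
  Position 6 ('c'): matches sub[0] = 'c'
  Position 7 ('d'): matches sub[1] = 'd'
  Position 8 ('b'): matches sub[2] = 'b'
All 3 characters matched => is a subsequence

1


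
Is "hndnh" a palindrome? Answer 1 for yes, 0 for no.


Input: hndnh
Reversed: hndnh
  Compare pos 0 ('h') with pos 4 ('h'): match
  Compare pos 1 ('n') with pos 3 ('n'): match
Result: palindrome

1


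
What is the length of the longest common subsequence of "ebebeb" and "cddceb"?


LCS of "ebebeb" and "cddceb"
DP table:
           c    d    d    c    e    b
      0    0    0    0    0    0    0
  e   0    0    0    0    0    1    1
  b   0    0    0    0    0    1    2
  e   0    0    0    0    0    1    2
  b   0    0    0    0    0    1    2
  e   0    0    0    0    0    1    2
  b   0    0    0    0    0    1    2
LCS length = dp[6][6] = 2

2


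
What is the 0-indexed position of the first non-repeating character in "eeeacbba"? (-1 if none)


Input: eeeacbba
Character frequencies:
  'a': 2
  'b': 2
  'c': 1
  'e': 3
Scanning left to right for freq == 1:
  Position 0 ('e'): freq=3, skip
  Position 1 ('e'): freq=3, skip
  Position 2 ('e'): freq=3, skip
  Position 3 ('a'): freq=2, skip
  Position 4 ('c'): unique! => answer = 4

4


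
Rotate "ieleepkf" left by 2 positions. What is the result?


Input: "ieleepkf", rotate left by 2
First 2 characters: "ie"
Remaining characters: "leepkf"
Concatenate remaining + first: "leepkf" + "ie" = "leepkfie"

leepkfie


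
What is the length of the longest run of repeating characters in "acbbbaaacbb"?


Input: "acbbbaaacbb"
Scanning for longest run:
  Position 1 ('c'): new char, reset run to 1
  Position 2 ('b'): new char, reset run to 1
  Position 3 ('b'): continues run of 'b', length=2
  Position 4 ('b'): continues run of 'b', length=3
  Position 5 ('a'): new char, reset run to 1
  Position 6 ('a'): continues run of 'a', length=2
  Position 7 ('a'): continues run of 'a', length=3
  Position 8 ('c'): new char, reset run to 1
  Position 9 ('b'): new char, reset run to 1
  Position 10 ('b'): continues run of 'b', length=2
Longest run: 'b' with length 3

3


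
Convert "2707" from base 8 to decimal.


Input: "2707" in base 8
Positional expansion:
  Digit '2' (value 2) x 8^3 = 1024
  Digit '7' (value 7) x 8^2 = 448
  Digit '0' (value 0) x 8^1 = 0
  Digit '7' (value 7) x 8^0 = 7
Sum = 1479

1479


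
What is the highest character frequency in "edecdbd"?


Input: edecdbd
Character counts:
  'b': 1
  'c': 1
  'd': 3
  'e': 2
Maximum frequency: 3

3


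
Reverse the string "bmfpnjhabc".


Input: bmfpnjhabc
Reading characters right to left:
  Position 9: 'c'
  Position 8: 'b'
  Position 7: 'a'
  Position 6: 'h'
  Position 5: 'j'
  Position 4: 'n'
  Position 3: 'p'
  Position 2: 'f'
  Position 1: 'm'
  Position 0: 'b'
Reversed: cbahjnpfmb

cbahjnpfmb


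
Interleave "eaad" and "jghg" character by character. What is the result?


Interleaving "eaad" and "jghg":
  Position 0: 'e' from first, 'j' from second => "ej"
  Position 1: 'a' from first, 'g' from second => "ag"
  Position 2: 'a' from first, 'h' from second => "ah"
  Position 3: 'd' from first, 'g' from second => "dg"
Result: ejagahdg

ejagahdg


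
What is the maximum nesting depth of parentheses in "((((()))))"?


Input: "((((()))))"
Tracking depth:
  Position 0 '(': depth becomes 1
  Position 1 '(': depth becomes 2
  Position 2 '(': depth becomes 3
  Position 3 '(': depth becomes 4
  Position 4 '(': depth becomes 5
  Position 5 ')': depth becomes 4
  Position 6 ')': depth becomes 3
  Position 7 ')': depth becomes 2
  Position 8 ')': depth becomes 1
  Position 9 ')': depth becomes 0
Maximum depth reached: 5

5


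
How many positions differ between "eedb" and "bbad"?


Comparing "eedb" and "bbad" position by position:
  Position 0: 'e' vs 'b' => DIFFER
  Position 1: 'e' vs 'b' => DIFFER
  Position 2: 'd' vs 'a' => DIFFER
  Position 3: 'b' vs 'd' => DIFFER
Positions that differ: 4

4


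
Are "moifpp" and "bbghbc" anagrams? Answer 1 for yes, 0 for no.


Strings: "moifpp", "bbghbc"
Sorted first:  fimopp
Sorted second: bbbcgh
Differ at position 0: 'f' vs 'b' => not anagrams

0


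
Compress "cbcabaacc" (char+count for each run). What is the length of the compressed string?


Input: cbcabaacc
Runs:
  'c' x 1 => "c1"
  'b' x 1 => "b1"
  'c' x 1 => "c1"
  'a' x 1 => "a1"
  'b' x 1 => "b1"
  'a' x 2 => "a2"
  'c' x 2 => "c2"
Compressed: "c1b1c1a1b1a2c2"
Compressed length: 14

14


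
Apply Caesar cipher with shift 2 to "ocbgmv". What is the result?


Caesar cipher: shift "ocbgmv" by 2
  'o' (pos 14) + 2 = pos 16 = 'q'
  'c' (pos 2) + 2 = pos 4 = 'e'
  'b' (pos 1) + 2 = pos 3 = 'd'
  'g' (pos 6) + 2 = pos 8 = 'i'
  'm' (pos 12) + 2 = pos 14 = 'o'
  'v' (pos 21) + 2 = pos 23 = 'x'
Result: qediox

qediox


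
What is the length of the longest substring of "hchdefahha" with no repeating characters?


Input: "hchdefahha"
Sliding window (track last position of each char):
  Position 0 ('h'): window [0,0] length 1 -- new best
  Position 1 ('c'): window [0,1] length 2 -- new best
  Position 2 ('h'): repeat (last at 0), move window start to 1
  Position 2 ('h'): window [1,2] length 2
  Position 3 ('d'): window [1,3] length 3 -- new best
  Position 4 ('e'): window [1,4] length 4 -- new best
  Position 5 ('f'): window [1,5] length 5 -- new best
  Position 6 ('a'): window [1,6] length 6 -- new best
  Position 7 ('h'): repeat (last at 2), move window start to 3
  Position 7 ('h'): window [3,7] length 5
  Position 8 ('h'): repeat (last at 7), move window start to 8
  Position 8 ('h'): window [8,8] length 1
  Position 9 ('a'): window [8,9] length 2
Longest substring with no repeats: "chdefa" with length 6

6


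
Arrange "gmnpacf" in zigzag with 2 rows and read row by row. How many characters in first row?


Zigzag "gmnpacf" into 2 rows:
Placing characters:
  'g' => row 0
  'm' => row 1
  'n' => row 0
  'p' => row 1
  'a' => row 0
  'c' => row 1
  'f' => row 0
Rows:
  Row 0: "gnaf"
  Row 1: "mpc"
First row length: 4

4


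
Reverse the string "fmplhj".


Input: fmplhj
Reading characters right to left:
  Position 5: 'j'
  Position 4: 'h'
  Position 3: 'l'
  Position 2: 'p'
  Position 1: 'm'
  Position 0: 'f'
Reversed: jhlpmf

jhlpmf


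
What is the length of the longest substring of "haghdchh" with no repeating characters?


Input: "haghdchh"
Sliding window (track last position of each char):
  Position 0 ('h'): window [0,0] length 1 -- new best
  Position 1 ('a'): window [0,1] length 2 -- new best
  Position 2 ('g'): window [0,2] length 3 -- new best
  Position 3 ('h'): repeat (last at 0), move window start to 1
  Position 3 ('h'): window [1,3] length 3
  Position 4 ('d'): window [1,4] length 4 -- new best
  Position 5 ('c'): window [1,5] length 5 -- new best
  Position 6 ('h'): repeat (last at 3), move window start to 4
  Position 6 ('h'): window [4,6] length 3
  Position 7 ('h'): repeat (last at 6), move window start to 7
  Position 7 ('h'): window [7,7] length 1
Longest substring with no repeats: "aghdc" with length 5

5


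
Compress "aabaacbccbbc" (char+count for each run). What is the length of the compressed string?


Input: aabaacbccbbc
Runs:
  'a' x 2 => "a2"
  'b' x 1 => "b1"
  'a' x 2 => "a2"
  'c' x 1 => "c1"
  'b' x 1 => "b1"
  'c' x 2 => "c2"
  'b' x 2 => "b2"
  'c' x 1 => "c1"
Compressed: "a2b1a2c1b1c2b2c1"
Compressed length: 16

16


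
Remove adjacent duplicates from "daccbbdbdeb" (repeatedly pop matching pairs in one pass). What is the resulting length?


Input: daccbbdbdeb
Stack-based adjacent duplicate removal:
  Read 'd': push. Stack: d
  Read 'a': push. Stack: da
  Read 'c': push. Stack: dac
  Read 'c': matches stack top 'c' => pop. Stack: da
  Read 'b': push. Stack: dab
  Read 'b': matches stack top 'b' => pop. Stack: da
  Read 'd': push. Stack: dad
  Read 'b': push. Stack: dadb
  Read 'd': push. Stack: dadbd
  Read 'e': push. Stack: dadbde
  Read 'b': push. Stack: dadbdeb
Final stack: "dadbdeb" (length 7)

7


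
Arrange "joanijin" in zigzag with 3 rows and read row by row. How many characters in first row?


Zigzag "joanijin" into 3 rows:
Placing characters:
  'j' => row 0
  'o' => row 1
  'a' => row 2
  'n' => row 1
  'i' => row 0
  'j' => row 1
  'i' => row 2
  'n' => row 1
Rows:
  Row 0: "ji"
  Row 1: "onjn"
  Row 2: "ai"
First row length: 2

2


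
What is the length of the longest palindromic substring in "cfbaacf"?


Input: "cfbaacf"
Checking substrings for palindromes:
  [3:5] "aa" (len 2) => palindrome
Longest palindromic substring: "aa" with length 2

2


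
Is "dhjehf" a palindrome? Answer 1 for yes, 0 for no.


Input: dhjehf
Reversed: fhejhd
  Compare pos 0 ('d') with pos 5 ('f'): MISMATCH
  Compare pos 1 ('h') with pos 4 ('h'): match
  Compare pos 2 ('j') with pos 3 ('e'): MISMATCH
Result: not a palindrome

0


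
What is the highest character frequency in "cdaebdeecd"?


Input: cdaebdeecd
Character counts:
  'a': 1
  'b': 1
  'c': 2
  'd': 3
  'e': 3
Maximum frequency: 3

3


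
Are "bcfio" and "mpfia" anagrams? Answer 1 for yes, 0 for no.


Strings: "bcfio", "mpfia"
Sorted first:  bcfio
Sorted second: afimp
Differ at position 0: 'b' vs 'a' => not anagrams

0


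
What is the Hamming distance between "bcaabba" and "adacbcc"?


Comparing "bcaabba" and "adacbcc" position by position:
  Position 0: 'b' vs 'a' => differ
  Position 1: 'c' vs 'd' => differ
  Position 2: 'a' vs 'a' => same
  Position 3: 'a' vs 'c' => differ
  Position 4: 'b' vs 'b' => same
  Position 5: 'b' vs 'c' => differ
  Position 6: 'a' vs 'c' => differ
Total differences (Hamming distance): 5

5


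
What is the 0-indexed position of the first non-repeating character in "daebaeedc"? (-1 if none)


Input: daebaeedc
Character frequencies:
  'a': 2
  'b': 1
  'c': 1
  'd': 2
  'e': 3
Scanning left to right for freq == 1:
  Position 0 ('d'): freq=2, skip
  Position 1 ('a'): freq=2, skip
  Position 2 ('e'): freq=3, skip
  Position 3 ('b'): unique! => answer = 3

3


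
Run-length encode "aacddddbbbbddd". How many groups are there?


Input: aacddddbbbbddd
Scanning for consecutive runs:
  Group 1: 'a' x 2 (positions 0-1)
  Group 2: 'c' x 1 (positions 2-2)
  Group 3: 'd' x 4 (positions 3-6)
  Group 4: 'b' x 4 (positions 7-10)
  Group 5: 'd' x 3 (positions 11-13)
Total groups: 5

5


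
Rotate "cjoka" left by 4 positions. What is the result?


Input: "cjoka", rotate left by 4
First 4 characters: "cjok"
Remaining characters: "a"
Concatenate remaining + first: "a" + "cjok" = "acjok"

acjok


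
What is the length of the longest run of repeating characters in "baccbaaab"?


Input: "baccbaaab"
Scanning for longest run:
  Position 1 ('a'): new char, reset run to 1
  Position 2 ('c'): new char, reset run to 1
  Position 3 ('c'): continues run of 'c', length=2
  Position 4 ('b'): new char, reset run to 1
  Position 5 ('a'): new char, reset run to 1
  Position 6 ('a'): continues run of 'a', length=2
  Position 7 ('a'): continues run of 'a', length=3
  Position 8 ('b'): new char, reset run to 1
Longest run: 'a' with length 3

3


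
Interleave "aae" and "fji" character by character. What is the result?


Interleaving "aae" and "fji":
  Position 0: 'a' from first, 'f' from second => "af"
  Position 1: 'a' from first, 'j' from second => "aj"
  Position 2: 'e' from first, 'i' from second => "ei"
Result: afajei

afajei


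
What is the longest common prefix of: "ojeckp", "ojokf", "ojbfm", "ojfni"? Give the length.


Words: ojeckp, ojokf, ojbfm, ojfni
  Position 0: all 'o' => match
  Position 1: all 'j' => match
  Position 2: ('e', 'o', 'b', 'f') => mismatch, stop
LCP = "oj" (length 2)

2


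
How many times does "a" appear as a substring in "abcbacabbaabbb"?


Searching for "a" in "abcbacabbaabbb"
Scanning each position:
  Position 0: "a" => MATCH
  Position 1: "b" => no
  Position 2: "c" => no
  Position 3: "b" => no
  Position 4: "a" => MATCH
  Position 5: "c" => no
  Position 6: "a" => MATCH
  Position 7: "b" => no
  Position 8: "b" => no
  Position 9: "a" => MATCH
  Position 10: "a" => MATCH
  Position 11: "b" => no
  Position 12: "b" => no
  Position 13: "b" => no
Total occurrences: 5

5


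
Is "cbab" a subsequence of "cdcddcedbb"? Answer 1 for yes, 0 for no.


Check if "cbab" is a subsequence of "cdcddcedbb"
Greedy scan:
  Position 0 ('c'): matches sub[0] = 'c'
  Position 1 ('d'): no match needed
  Position 2 ('c'): no match needed
  Position 3 ('d'): no match needed
  Position 4 ('d'): no match needed
  Position 5 ('c'): no match needed
  Position 6 ('e'): no match needed
  Position 7 ('d'): no match needed
  Position 8 ('b'): matches sub[1] = 'b'
  Position 9 ('b'): no match needed
Only matched 2/4 characters => not a subsequence

0


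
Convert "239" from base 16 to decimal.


Input: "239" in base 16
Positional expansion:
  Digit '2' (value 2) x 16^2 = 512
  Digit '3' (value 3) x 16^1 = 48
  Digit '9' (value 9) x 16^0 = 9
Sum = 569

569


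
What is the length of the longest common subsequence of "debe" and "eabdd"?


LCS of "debe" and "eabdd"
DP table:
           e    a    b    d    d
      0    0    0    0    0    0
  d   0    0    0    0    1    1
  e   0    1    1    1    1    1
  b   0    1    1    2    2    2
  e   0    1    1    2    2    2
LCS length = dp[4][5] = 2

2


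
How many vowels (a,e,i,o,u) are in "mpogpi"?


Input: mpogpi
Checking each character:
  'm' at position 0: consonant
  'p' at position 1: consonant
  'o' at position 2: vowel (running total: 1)
  'g' at position 3: consonant
  'p' at position 4: consonant
  'i' at position 5: vowel (running total: 2)
Total vowels: 2

2


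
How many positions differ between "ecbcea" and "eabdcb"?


Comparing "ecbcea" and "eabdcb" position by position:
  Position 0: 'e' vs 'e' => same
  Position 1: 'c' vs 'a' => DIFFER
  Position 2: 'b' vs 'b' => same
  Position 3: 'c' vs 'd' => DIFFER
  Position 4: 'e' vs 'c' => DIFFER
  Position 5: 'a' vs 'b' => DIFFER
Positions that differ: 4

4


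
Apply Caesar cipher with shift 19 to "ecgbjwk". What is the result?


Caesar cipher: shift "ecgbjwk" by 19
  'e' (pos 4) + 19 = pos 23 = 'x'
  'c' (pos 2) + 19 = pos 21 = 'v'
  'g' (pos 6) + 19 = pos 25 = 'z'
  'b' (pos 1) + 19 = pos 20 = 'u'
  'j' (pos 9) + 19 = pos 2 = 'c'
  'w' (pos 22) + 19 = pos 15 = 'p'
  'k' (pos 10) + 19 = pos 3 = 'd'
Result: xvzucpd

xvzucpd


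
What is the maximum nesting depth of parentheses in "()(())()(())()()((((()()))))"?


Input: "()(())()(())()()((((()()))))"
Tracking depth:
  Position 0 '(': depth becomes 1
  Position 1 ')': depth becomes 0
  Position 2 '(': depth becomes 1
  Position 3 '(': depth becomes 2
  Position 4 ')': depth becomes 1
  Position 5 ')': depth becomes 0
  Position 6 '(': depth becomes 1
  Position 7 ')': depth becomes 0
  Position 8 '(': depth becomes 1
  Position 9 '(': depth becomes 2
  Position 10 ')': depth becomes 1
  Position 11 ')': depth becomes 0
  Position 12 '(': depth becomes 1
  Position 13 ')': depth becomes 0
  Position 14 '(': depth becomes 1
  Position 15 ')': depth becomes 0
  Position 16 '(': depth becomes 1
  Position 17 '(': depth becomes 2
  Position 18 '(': depth becomes 3
  Position 19 '(': depth becomes 4
  Position 20 '(': depth becomes 5
  Position 21 ')': depth becomes 4
  Position 22 '(': depth becomes 5
  Position 23 ')': depth becomes 4
  Position 24 ')': depth becomes 3
  Position 25 ')': depth becomes 2
  Position 26 ')': depth becomes 1
  Position 27 ')': depth becomes 0
Maximum depth reached: 5

5


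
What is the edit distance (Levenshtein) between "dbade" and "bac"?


Computing edit distance: "dbade" -> "bac"
DP table:
           b    a    c
      0    1    2    3
  d   1    1    2    3
  b   2    1    2    3
  a   3    2    1    2
  d   4    3    2    2
  e   5    4    3    3
Edit distance = dp[5][3] = 3

3


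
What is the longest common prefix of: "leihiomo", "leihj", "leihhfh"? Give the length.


Words: leihiomo, leihj, leihhfh
  Position 0: all 'l' => match
  Position 1: all 'e' => match
  Position 2: all 'i' => match
  Position 3: all 'h' => match
  Position 4: ('i', 'j', 'h') => mismatch, stop
LCP = "leih" (length 4)

4


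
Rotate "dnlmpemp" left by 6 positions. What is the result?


Input: "dnlmpemp", rotate left by 6
First 6 characters: "dnlmpe"
Remaining characters: "mp"
Concatenate remaining + first: "mp" + "dnlmpe" = "mpdnlmpe"

mpdnlmpe


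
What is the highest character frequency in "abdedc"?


Input: abdedc
Character counts:
  'a': 1
  'b': 1
  'c': 1
  'd': 2
  'e': 1
Maximum frequency: 2

2


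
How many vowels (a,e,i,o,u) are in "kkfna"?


Input: kkfna
Checking each character:
  'k' at position 0: consonant
  'k' at position 1: consonant
  'f' at position 2: consonant
  'n' at position 3: consonant
  'a' at position 4: vowel (running total: 1)
Total vowels: 1

1


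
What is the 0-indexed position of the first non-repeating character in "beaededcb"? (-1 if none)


Input: beaededcb
Character frequencies:
  'a': 1
  'b': 2
  'c': 1
  'd': 2
  'e': 3
Scanning left to right for freq == 1:
  Position 0 ('b'): freq=2, skip
  Position 1 ('e'): freq=3, skip
  Position 2 ('a'): unique! => answer = 2

2


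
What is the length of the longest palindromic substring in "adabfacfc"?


Input: "adabfacfc"
Checking substrings for palindromes:
  [0:3] "ada" (len 3) => palindrome
  [6:9] "cfc" (len 3) => palindrome
Longest palindromic substring: "ada" with length 3

3


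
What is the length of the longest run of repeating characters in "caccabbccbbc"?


Input: "caccabbccbbc"
Scanning for longest run:
  Position 1 ('a'): new char, reset run to 1
  Position 2 ('c'): new char, reset run to 1
  Position 3 ('c'): continues run of 'c', length=2
  Position 4 ('a'): new char, reset run to 1
  Position 5 ('b'): new char, reset run to 1
  Position 6 ('b'): continues run of 'b', length=2
  Position 7 ('c'): new char, reset run to 1
  Position 8 ('c'): continues run of 'c', length=2
  Position 9 ('b'): new char, reset run to 1
  Position 10 ('b'): continues run of 'b', length=2
  Position 11 ('c'): new char, reset run to 1
Longest run: 'c' with length 2

2


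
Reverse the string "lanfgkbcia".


Input: lanfgkbcia
Reading characters right to left:
  Position 9: 'a'
  Position 8: 'i'
  Position 7: 'c'
  Position 6: 'b'
  Position 5: 'k'
  Position 4: 'g'
  Position 3: 'f'
  Position 2: 'n'
  Position 1: 'a'
  Position 0: 'l'
Reversed: aicbkgfnal

aicbkgfnal


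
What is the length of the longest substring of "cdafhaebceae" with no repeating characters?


Input: "cdafhaebceae"
Sliding window (track last position of each char):
  Position 0 ('c'): window [0,0] length 1 -- new best
  Position 1 ('d'): window [0,1] length 2 -- new best
  Position 2 ('a'): window [0,2] length 3 -- new best
  Position 3 ('f'): window [0,3] length 4 -- new best
  Position 4 ('h'): window [0,4] length 5 -- new best
  Position 5 ('a'): repeat (last at 2), move window start to 3
  Position 5 ('a'): window [3,5] length 3
  Position 6 ('e'): window [3,6] length 4
  Position 7 ('b'): window [3,7] length 5
  Position 8 ('c'): window [3,8] length 6 -- new best
  Position 9 ('e'): repeat (last at 6), move window start to 7
  Position 9 ('e'): window [7,9] length 3
  Position 10 ('a'): window [7,10] length 4
  Position 11 ('e'): repeat (last at 9), move window start to 10
  Position 11 ('e'): window [10,11] length 2
Longest substring with no repeats: "fhaebc" with length 6

6


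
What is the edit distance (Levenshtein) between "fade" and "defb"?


Computing edit distance: "fade" -> "defb"
DP table:
           d    e    f    b
      0    1    2    3    4
  f   1    1    2    2    3
  a   2    2    2    3    3
  d   3    2    3    3    4
  e   4    3    2    3    4
Edit distance = dp[4][4] = 4

4


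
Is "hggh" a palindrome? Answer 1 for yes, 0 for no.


Input: hggh
Reversed: hggh
  Compare pos 0 ('h') with pos 3 ('h'): match
  Compare pos 1 ('g') with pos 2 ('g'): match
Result: palindrome

1


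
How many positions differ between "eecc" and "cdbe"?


Comparing "eecc" and "cdbe" position by position:
  Position 0: 'e' vs 'c' => DIFFER
  Position 1: 'e' vs 'd' => DIFFER
  Position 2: 'c' vs 'b' => DIFFER
  Position 3: 'c' vs 'e' => DIFFER
Positions that differ: 4

4


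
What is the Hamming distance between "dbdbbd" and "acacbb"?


Comparing "dbdbbd" and "acacbb" position by position:
  Position 0: 'd' vs 'a' => differ
  Position 1: 'b' vs 'c' => differ
  Position 2: 'd' vs 'a' => differ
  Position 3: 'b' vs 'c' => differ
  Position 4: 'b' vs 'b' => same
  Position 5: 'd' vs 'b' => differ
Total differences (Hamming distance): 5

5


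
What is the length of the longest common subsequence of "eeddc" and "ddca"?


LCS of "eeddc" and "ddca"
DP table:
           d    d    c    a
      0    0    0    0    0
  e   0    0    0    0    0
  e   0    0    0    0    0
  d   0    1    1    1    1
  d   0    1    2    2    2
  c   0    1    2    3    3
LCS length = dp[5][4] = 3

3


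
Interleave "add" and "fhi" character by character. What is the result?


Interleaving "add" and "fhi":
  Position 0: 'a' from first, 'f' from second => "af"
  Position 1: 'd' from first, 'h' from second => "dh"
  Position 2: 'd' from first, 'i' from second => "di"
Result: afdhdi

afdhdi


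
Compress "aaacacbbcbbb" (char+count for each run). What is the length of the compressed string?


Input: aaacacbbcbbb
Runs:
  'a' x 3 => "a3"
  'c' x 1 => "c1"
  'a' x 1 => "a1"
  'c' x 1 => "c1"
  'b' x 2 => "b2"
  'c' x 1 => "c1"
  'b' x 3 => "b3"
Compressed: "a3c1a1c1b2c1b3"
Compressed length: 14

14


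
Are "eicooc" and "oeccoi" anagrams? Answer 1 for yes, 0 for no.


Strings: "eicooc", "oeccoi"
Sorted first:  cceioo
Sorted second: cceioo
Sorted forms match => anagrams

1


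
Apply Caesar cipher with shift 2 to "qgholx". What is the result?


Caesar cipher: shift "qgholx" by 2
  'q' (pos 16) + 2 = pos 18 = 's'
  'g' (pos 6) + 2 = pos 8 = 'i'
  'h' (pos 7) + 2 = pos 9 = 'j'
  'o' (pos 14) + 2 = pos 16 = 'q'
  'l' (pos 11) + 2 = pos 13 = 'n'
  'x' (pos 23) + 2 = pos 25 = 'z'
Result: sijqnz

sijqnz


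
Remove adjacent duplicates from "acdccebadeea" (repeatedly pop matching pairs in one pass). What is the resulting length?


Input: acdccebadeea
Stack-based adjacent duplicate removal:
  Read 'a': push. Stack: a
  Read 'c': push. Stack: ac
  Read 'd': push. Stack: acd
  Read 'c': push. Stack: acdc
  Read 'c': matches stack top 'c' => pop. Stack: acd
  Read 'e': push. Stack: acde
  Read 'b': push. Stack: acdeb
  Read 'a': push. Stack: acdeba
  Read 'd': push. Stack: acdebad
  Read 'e': push. Stack: acdebade
  Read 'e': matches stack top 'e' => pop. Stack: acdebad
  Read 'a': push. Stack: acdebada
Final stack: "acdebada" (length 8)

8


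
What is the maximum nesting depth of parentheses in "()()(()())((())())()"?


Input: "()()(()())((())())()"
Tracking depth:
  Position 0 '(': depth becomes 1
  Position 1 ')': depth becomes 0
  Position 2 '(': depth becomes 1
  Position 3 ')': depth becomes 0
  Position 4 '(': depth becomes 1
  Position 5 '(': depth becomes 2
  Position 6 ')': depth becomes 1
  Position 7 '(': depth becomes 2
  Position 8 ')': depth becomes 1
  Position 9 ')': depth becomes 0
  Position 10 '(': depth becomes 1
  Position 11 '(': depth becomes 2
  Position 12 '(': depth becomes 3
  Position 13 ')': depth becomes 2
  Position 14 ')': depth becomes 1
  Position 15 '(': depth becomes 2
  Position 16 ')': depth becomes 1
  Position 17 ')': depth becomes 0
  Position 18 '(': depth becomes 1
  Position 19 ')': depth becomes 0
Maximum depth reached: 3

3


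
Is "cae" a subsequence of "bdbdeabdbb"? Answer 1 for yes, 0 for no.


Check if "cae" is a subsequence of "bdbdeabdbb"
Greedy scan:
  Position 0 ('b'): no match needed
  Position 1 ('d'): no match needed
  Position 2 ('b'): no match needed
  Position 3 ('d'): no match needed
  Position 4 ('e'): no match needed
  Position 5 ('a'): no match needed
  Position 6 ('b'): no match needed
  Position 7 ('d'): no match needed
  Position 8 ('b'): no match needed
  Position 9 ('b'): no match needed
Only matched 0/3 characters => not a subsequence

0


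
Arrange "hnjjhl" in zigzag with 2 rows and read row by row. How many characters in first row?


Zigzag "hnjjhl" into 2 rows:
Placing characters:
  'h' => row 0
  'n' => row 1
  'j' => row 0
  'j' => row 1
  'h' => row 0
  'l' => row 1
Rows:
  Row 0: "hjh"
  Row 1: "njl"
First row length: 3

3


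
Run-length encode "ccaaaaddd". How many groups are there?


Input: ccaaaaddd
Scanning for consecutive runs:
  Group 1: 'c' x 2 (positions 0-1)
  Group 2: 'a' x 4 (positions 2-5)
  Group 3: 'd' x 3 (positions 6-8)
Total groups: 3

3


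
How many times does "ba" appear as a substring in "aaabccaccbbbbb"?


Searching for "ba" in "aaabccaccbbbbb"
Scanning each position:
  Position 0: "aa" => no
  Position 1: "aa" => no
  Position 2: "ab" => no
  Position 3: "bc" => no
  Position 4: "cc" => no
  Position 5: "ca" => no
  Position 6: "ac" => no
  Position 7: "cc" => no
  Position 8: "cb" => no
  Position 9: "bb" => no
  Position 10: "bb" => no
  Position 11: "bb" => no
  Position 12: "bb" => no
Total occurrences: 0

0


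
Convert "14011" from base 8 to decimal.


Input: "14011" in base 8
Positional expansion:
  Digit '1' (value 1) x 8^4 = 4096
  Digit '4' (value 4) x 8^3 = 2048
  Digit '0' (value 0) x 8^2 = 0
  Digit '1' (value 1) x 8^1 = 8
  Digit '1' (value 1) x 8^0 = 1
Sum = 6153

6153


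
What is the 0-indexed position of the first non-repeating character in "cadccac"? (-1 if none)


Input: cadccac
Character frequencies:
  'a': 2
  'c': 4
  'd': 1
Scanning left to right for freq == 1:
  Position 0 ('c'): freq=4, skip
  Position 1 ('a'): freq=2, skip
  Position 2 ('d'): unique! => answer = 2

2


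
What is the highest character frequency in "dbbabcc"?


Input: dbbabcc
Character counts:
  'a': 1
  'b': 3
  'c': 2
  'd': 1
Maximum frequency: 3

3


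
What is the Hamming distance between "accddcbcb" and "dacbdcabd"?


Comparing "accddcbcb" and "dacbdcabd" position by position:
  Position 0: 'a' vs 'd' => differ
  Position 1: 'c' vs 'a' => differ
  Position 2: 'c' vs 'c' => same
  Position 3: 'd' vs 'b' => differ
  Position 4: 'd' vs 'd' => same
  Position 5: 'c' vs 'c' => same
  Position 6: 'b' vs 'a' => differ
  Position 7: 'c' vs 'b' => differ
  Position 8: 'b' vs 'd' => differ
Total differences (Hamming distance): 6

6


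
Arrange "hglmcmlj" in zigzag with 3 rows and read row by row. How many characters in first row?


Zigzag "hglmcmlj" into 3 rows:
Placing characters:
  'h' => row 0
  'g' => row 1
  'l' => row 2
  'm' => row 1
  'c' => row 0
  'm' => row 1
  'l' => row 2
  'j' => row 1
Rows:
  Row 0: "hc"
  Row 1: "gmmj"
  Row 2: "ll"
First row length: 2

2


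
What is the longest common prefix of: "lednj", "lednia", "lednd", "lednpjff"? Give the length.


Words: lednj, lednia, lednd, lednpjff
  Position 0: all 'l' => match
  Position 1: all 'e' => match
  Position 2: all 'd' => match
  Position 3: all 'n' => match
  Position 4: ('j', 'i', 'd', 'p') => mismatch, stop
LCP = "ledn" (length 4)

4


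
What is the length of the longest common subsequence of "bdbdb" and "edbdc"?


LCS of "bdbdb" and "edbdc"
DP table:
           e    d    b    d    c
      0    0    0    0    0    0
  b   0    0    0    1    1    1
  d   0    0    1    1    2    2
  b   0    0    1    2    2    2
  d   0    0    1    2    3    3
  b   0    0    1    2    3    3
LCS length = dp[5][5] = 3

3


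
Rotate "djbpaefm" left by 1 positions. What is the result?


Input: "djbpaefm", rotate left by 1
First 1 characters: "d"
Remaining characters: "jbpaefm"
Concatenate remaining + first: "jbpaefm" + "d" = "jbpaefmd"

jbpaefmd


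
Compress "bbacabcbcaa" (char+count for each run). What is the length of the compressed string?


Input: bbacabcbcaa
Runs:
  'b' x 2 => "b2"
  'a' x 1 => "a1"
  'c' x 1 => "c1"
  'a' x 1 => "a1"
  'b' x 1 => "b1"
  'c' x 1 => "c1"
  'b' x 1 => "b1"
  'c' x 1 => "c1"
  'a' x 2 => "a2"
Compressed: "b2a1c1a1b1c1b1c1a2"
Compressed length: 18

18


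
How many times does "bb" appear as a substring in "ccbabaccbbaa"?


Searching for "bb" in "ccbabaccbbaa"
Scanning each position:
  Position 0: "cc" => no
  Position 1: "cb" => no
  Position 2: "ba" => no
  Position 3: "ab" => no
  Position 4: "ba" => no
  Position 5: "ac" => no
  Position 6: "cc" => no
  Position 7: "cb" => no
  Position 8: "bb" => MATCH
  Position 9: "ba" => no
  Position 10: "aa" => no
Total occurrences: 1

1


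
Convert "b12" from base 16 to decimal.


Input: "b12" in base 16
Positional expansion:
  Digit 'b' (value 11) x 16^2 = 2816
  Digit '1' (value 1) x 16^1 = 16
  Digit '2' (value 2) x 16^0 = 2
Sum = 2834

2834


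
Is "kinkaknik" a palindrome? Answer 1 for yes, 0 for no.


Input: kinkaknik
Reversed: kinkaknik
  Compare pos 0 ('k') with pos 8 ('k'): match
  Compare pos 1 ('i') with pos 7 ('i'): match
  Compare pos 2 ('n') with pos 6 ('n'): match
  Compare pos 3 ('k') with pos 5 ('k'): match
Result: palindrome

1


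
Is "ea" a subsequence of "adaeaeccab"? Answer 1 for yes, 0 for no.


Check if "ea" is a subsequence of "adaeaeccab"
Greedy scan:
  Position 0 ('a'): no match needed
  Position 1 ('d'): no match needed
  Position 2 ('a'): no match needed
  Position 3 ('e'): matches sub[0] = 'e'
  Position 4 ('a'): matches sub[1] = 'a'
  Position 5 ('e'): no match needed
  Position 6 ('c'): no match needed
  Position 7 ('c'): no match needed
  Position 8 ('a'): no match needed
  Position 9 ('b'): no match needed
All 2 characters matched => is a subsequence

1


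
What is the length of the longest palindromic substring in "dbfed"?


Input: "dbfed"
Checking substrings for palindromes:
  No multi-char palindromic substrings found
Longest palindromic substring: "d" with length 1

1


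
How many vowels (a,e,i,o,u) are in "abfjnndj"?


Input: abfjnndj
Checking each character:
  'a' at position 0: vowel (running total: 1)
  'b' at position 1: consonant
  'f' at position 2: consonant
  'j' at position 3: consonant
  'n' at position 4: consonant
  'n' at position 5: consonant
  'd' at position 6: consonant
  'j' at position 7: consonant
Total vowels: 1

1


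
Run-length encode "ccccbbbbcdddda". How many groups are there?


Input: ccccbbbbcdddda
Scanning for consecutive runs:
  Group 1: 'c' x 4 (positions 0-3)
  Group 2: 'b' x 4 (positions 4-7)
  Group 3: 'c' x 1 (positions 8-8)
  Group 4: 'd' x 4 (positions 9-12)
  Group 5: 'a' x 1 (positions 13-13)
Total groups: 5

5


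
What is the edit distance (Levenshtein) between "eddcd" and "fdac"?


Computing edit distance: "eddcd" -> "fdac"
DP table:
           f    d    a    c
      0    1    2    3    4
  e   1    1    2    3    4
  d   2    2    1    2    3
  d   3    3    2    2    3
  c   4    4    3    3    2
  d   5    5    4    4    3
Edit distance = dp[5][4] = 3

3


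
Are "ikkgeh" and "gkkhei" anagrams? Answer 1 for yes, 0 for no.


Strings: "ikkgeh", "gkkhei"
Sorted first:  eghikk
Sorted second: eghikk
Sorted forms match => anagrams

1


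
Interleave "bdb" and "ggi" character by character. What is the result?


Interleaving "bdb" and "ggi":
  Position 0: 'b' from first, 'g' from second => "bg"
  Position 1: 'd' from first, 'g' from second => "dg"
  Position 2: 'b' from first, 'i' from second => "bi"
Result: bgdgbi

bgdgbi


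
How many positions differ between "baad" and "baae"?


Comparing "baad" and "baae" position by position:
  Position 0: 'b' vs 'b' => same
  Position 1: 'a' vs 'a' => same
  Position 2: 'a' vs 'a' => same
  Position 3: 'd' vs 'e' => DIFFER
Positions that differ: 1

1


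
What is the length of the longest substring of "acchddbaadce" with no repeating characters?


Input: "acchddbaadce"
Sliding window (track last position of each char):
  Position 0 ('a'): window [0,0] length 1 -- new best
  Position 1 ('c'): window [0,1] length 2 -- new best
  Position 2 ('c'): repeat (last at 1), move window start to 2
  Position 2 ('c'): window [2,2] length 1
  Position 3 ('h'): window [2,3] length 2
  Position 4 ('d'): window [2,4] length 3 -- new best
  Position 5 ('d'): repeat (last at 4), move window start to 5
  Position 5 ('d'): window [5,5] length 1
  Position 6 ('b'): window [5,6] length 2
  Position 7 ('a'): window [5,7] length 3
  Position 8 ('a'): repeat (last at 7), move window start to 8
  Position 8 ('a'): window [8,8] length 1
  Position 9 ('d'): window [8,9] length 2
  Position 10 ('c'): window [8,10] length 3
  Position 11 ('e'): window [8,11] length 4 -- new best
Longest substring with no repeats: "adce" with length 4

4
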